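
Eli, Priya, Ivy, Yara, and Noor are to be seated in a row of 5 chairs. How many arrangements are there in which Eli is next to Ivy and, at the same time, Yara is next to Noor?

Treat {Eli,Ivy} as one block (2 orders) and {Yara,Noor} as another (2 orders).
That leaves 3 units to arrange: 2 × 2 × 3! = 4 × 6 = 24.

24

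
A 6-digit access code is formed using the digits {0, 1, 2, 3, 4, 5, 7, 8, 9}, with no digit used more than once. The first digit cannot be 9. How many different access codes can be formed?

The first digit has 9−1 = 8 choices (anything except 9).
The remaining 5 digits are filled from the other 8 symbols without repetition: 8 × 7 × 6 × 5 × 4 = 6720.
Total: 8 × 6720 = 53760.

53760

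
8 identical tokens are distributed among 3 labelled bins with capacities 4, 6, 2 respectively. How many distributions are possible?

12

By stars and bars, unrestricted non-negative solutions to x_1+…+x_3 = 8 number C(8+2,2) = 45.
Subtract solutions that violate a single cap (substitute x_i' = x_i − (cap_i+1)): x_1 ≥ 5 gives C(5,2) = 10; x_2 ≥ 7 gives C(3,2) = 3; x_3 ≥ 3 gives C(7,2) = 21. Together 34.
Add back pairs where two caps are both exceeded: 0 + 1 + 0 = 1.
By inclusion–exclusion the count is 45 − 34 + 1 = 12.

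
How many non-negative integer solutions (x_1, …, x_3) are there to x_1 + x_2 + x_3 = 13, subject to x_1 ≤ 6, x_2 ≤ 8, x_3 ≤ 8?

Without the upper bounds there are C(15,2) = 105 ways to split 13 among 3 variables.
Subtract solutions that violate a single cap (substitute x_i' = x_i − (cap_i+1)): x_1 ≥ 7 gives C(8,2) = 28; x_2 ≥ 9 gives C(6,2) = 15; x_3 ≥ 9 gives C(6,2) = 15. Together 58.
No two caps can be exceeded simultaneously, so the pair terms are all 0.
By inclusion–exclusion the count is 105 − 58 + 0 = 47.

47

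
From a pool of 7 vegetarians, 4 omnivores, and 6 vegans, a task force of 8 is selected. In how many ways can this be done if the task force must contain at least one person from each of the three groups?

With no constraint there are C(17,8) = 24310 possible selections.
Subtract selections that omit an entire group: no vegetarians → C(10,8) = 45; no omnivores → C(13,8) = 1287; no vegans → C(11,8) = 165.
Add back selections omitting two groups (i.e. drawn from a single group): C(7,8) + C(4,8) + C(6,8) = 0.
By inclusion–exclusion: 24310 − 1497 + 0 = 22813.

22813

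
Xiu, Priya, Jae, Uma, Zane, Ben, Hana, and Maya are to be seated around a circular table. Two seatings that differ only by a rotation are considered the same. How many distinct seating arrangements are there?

Fix one person's seat to break rotational symmetry; the remaining 7 people can be arranged in (7)! = 5040 ways.

5040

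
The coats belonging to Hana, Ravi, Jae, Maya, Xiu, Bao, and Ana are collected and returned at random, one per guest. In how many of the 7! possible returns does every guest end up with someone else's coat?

Let Aᵢ be the assignments in which guest i gets their own coat. We want the size of the complement of A₁∪…∪A_7.
By inclusion–exclusion this is Σ_{j=0}^{7} (−1)^j C(7,j)·(7−j)!.
Computing: 5040 − 5040 + 2520 − 840 + 210 − 42 + 7 − 1 = 1854.

1854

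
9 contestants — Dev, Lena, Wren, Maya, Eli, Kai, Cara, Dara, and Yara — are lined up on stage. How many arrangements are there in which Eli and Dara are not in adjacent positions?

Of the 9! = 362880 arrangements, those with Eli and Dara adjacent number 2 × 8! = 80640 (treat the pair as a block with 2 internal orders).
So 362880 − 80640 = 282240 arrangements keep them apart.

282240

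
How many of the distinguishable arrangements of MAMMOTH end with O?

Fix O in the last position and arrange the remaining 6 letters.
Those 6 letters have M appearing 3 times, giving (6)!/(3!) = 120.

120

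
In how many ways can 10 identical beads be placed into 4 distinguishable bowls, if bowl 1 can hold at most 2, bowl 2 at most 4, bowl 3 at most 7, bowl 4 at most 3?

50

By stars and bars, unrestricted non-negative solutions to x_1+…+x_4 = 10 number C(10+3,3) = 286.
Subtract solutions that violate a single cap (substitute x_i' = x_i − (cap_i+1)): x_1 ≥ 3 gives C(10,3) = 120; x_2 ≥ 5 gives C(8,3) = 56; x_3 ≥ 8 gives C(5,3) = 10; x_4 ≥ 4 gives C(9,3) = 84. Together 270.
Add back pairs where two caps are both exceeded: 10 + 0 + 20 + 0 + 4 + 0 = 34.
By inclusion–exclusion the count is 286 − 270 + 34 = 50.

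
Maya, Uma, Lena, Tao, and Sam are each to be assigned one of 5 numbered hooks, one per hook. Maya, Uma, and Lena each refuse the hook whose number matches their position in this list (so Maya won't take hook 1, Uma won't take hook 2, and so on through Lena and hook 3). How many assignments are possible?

64

Let Aᵢ (for i ∈ {1, 2, 3}) be the placements that put person i in their forbidden hook. Any j of these fix j positions, leaving (5−j)! ways to fill the rest, and there are C(3,j) ways to pick which j.
By inclusion–exclusion, the number of valid placements is Σ_{j=0}^{3} (−1)^j C(3,j)·(5−j)!.
Computing: 120 − 72 + 18 − 2 = 64.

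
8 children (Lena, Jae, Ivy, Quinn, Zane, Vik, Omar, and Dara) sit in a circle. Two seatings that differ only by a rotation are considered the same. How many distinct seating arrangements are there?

Seat Lena anywhere (absorbing the rotational symmetry), then permute the other 7: (7)! = 5040.

5040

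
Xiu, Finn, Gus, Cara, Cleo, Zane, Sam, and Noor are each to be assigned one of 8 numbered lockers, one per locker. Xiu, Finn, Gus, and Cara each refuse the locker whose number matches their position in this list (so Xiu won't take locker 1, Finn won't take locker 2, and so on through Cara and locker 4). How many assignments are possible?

Let Aᵢ (for 1 ≤ i ≤ 4) be the placements that put person i in their forbidden locker. Any j of these fix j positions, leaving (8−j)! ways to fill the rest, and there are C(4,j) ways to pick which j.
By inclusion–exclusion, the number of valid placements is Σ_{j=0}^{4} (−1)^j C(4,j)·(8−j)!.
Computing: 40320 − 20160 + 4320 − 480 + 24 = 24024.

24024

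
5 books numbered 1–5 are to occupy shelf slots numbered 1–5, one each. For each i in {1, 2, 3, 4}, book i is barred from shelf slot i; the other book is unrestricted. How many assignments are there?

Let Aᵢ (for 1 ≤ i ≤ 4) be the placements that put book i in its forbidden shelf slot. Any j of these fix j positions, leaving (5−j)! ways to fill the rest, and there are C(4,j) ways to pick which j.
By inclusion–exclusion, the number of valid placements is Σ_{j=0}^{4} (−1)^j C(4,j)·(5−j)!.
Computing: 120 − 96 + 36 − 8 + 1 = 53.

53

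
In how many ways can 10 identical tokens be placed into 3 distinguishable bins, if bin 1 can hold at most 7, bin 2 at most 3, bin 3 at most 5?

18

By stars and bars, unrestricted non-negative solutions to x_1+…+x_3 = 10 number C(10+2,2) = 66.
Subtract solutions that violate a single cap (substitute x_i' = x_i − (cap_i+1)): x_1 ≥ 8 gives C(4,2) = 6; x_2 ≥ 4 gives C(8,2) = 28; x_3 ≥ 6 gives C(6,2) = 15. Together 49.
Add back pairs where two caps are both exceeded: 0 + 0 + 1 = 1.
By inclusion–exclusion the count is 66 − 49 + 1 = 18.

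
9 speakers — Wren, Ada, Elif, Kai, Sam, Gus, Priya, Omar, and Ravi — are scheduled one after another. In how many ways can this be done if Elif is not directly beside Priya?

There are 9! = 362880 arrangements in all. If Elif and Priya are adjacent, merging them into one block gives 2·(8)! = 80640 arrangements.
So 362880 − 80640 = 282240 arrangements keep them apart.

282240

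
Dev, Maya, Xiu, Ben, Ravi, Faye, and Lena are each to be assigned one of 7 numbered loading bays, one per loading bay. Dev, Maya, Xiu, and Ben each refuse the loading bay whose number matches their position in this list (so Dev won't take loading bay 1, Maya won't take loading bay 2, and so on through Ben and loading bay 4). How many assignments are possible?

2790

Let Aᵢ (for 1 ≤ i ≤ 4) be the placements that put person i in their forbidden loading bay. Any j of these fix j positions, leaving (7−j)! ways to fill the rest, and there are C(4,j) ways to pick which j.
By inclusion–exclusion, the number of valid placements is Σ_{j=0}^{4} (−1)^j C(4,j)·(7−j)!.
Computing: 5040 − 2880 + 720 − 96 + 6 = 2790.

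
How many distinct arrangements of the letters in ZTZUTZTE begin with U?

140

With the first slot taken by U, it remains to arrange the other 7 letters (ZTZTZTE).
Those 7 letters have T appearing 3 times and Z appearing 3 times, giving (7)!/(3!·3!) = 140.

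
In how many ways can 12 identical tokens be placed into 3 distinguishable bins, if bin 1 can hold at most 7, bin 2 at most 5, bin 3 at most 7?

Without the upper bounds there are C(14,2) = 91 ways to split 12 among 3 bins.
Subtract solutions that violate a single cap (substitute x_i' = x_i − (cap_i+1)): x_1 ≥ 8 gives C(6,2) = 15; x_2 ≥ 6 gives C(8,2) = 28; x_3 ≥ 8 gives C(6,2) = 15. Together 58.
No two caps can be exceeded simultaneously, so the pair terms are all 0.
By inclusion–exclusion the count is 91 − 58 + 0 = 33.

33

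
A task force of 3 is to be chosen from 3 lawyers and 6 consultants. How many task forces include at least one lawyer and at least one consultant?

63

With no constraint there are C(9,3) = 84 possible selections.
Selections missing a whole group: no lawyers → C(6,3) = 20; no consultants → C(3,3) = 1.
Both groups omitted at once is impossible, so 84 − 21 = 63.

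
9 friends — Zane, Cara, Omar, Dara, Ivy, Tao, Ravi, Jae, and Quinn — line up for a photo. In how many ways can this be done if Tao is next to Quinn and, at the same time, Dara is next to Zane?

Treat {Tao,Quinn} as one block (2 orders) and {Dara,Zane} as another (2 orders).
That leaves 7 units to arrange: 2 × 2 × 7! = 4 × 5040 = 20160.

20160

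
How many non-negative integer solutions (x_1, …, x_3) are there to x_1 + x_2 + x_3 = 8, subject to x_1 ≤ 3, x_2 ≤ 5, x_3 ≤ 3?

Without the upper bounds there are C(10,2) = 45 ways to split 8 among 3 variables.
Subtract solutions that violate a single cap (substitute x_i' = x_i − (cap_i+1)): x_1 ≥ 4 gives C(6,2) = 15; x_2 ≥ 6 gives C(4,2) = 6; x_3 ≥ 4 gives C(6,2) = 15. Together 36.
Add back pairs where two caps are both exceeded: 0 + 1 + 0 = 1.
By inclusion–exclusion the count is 45 − 36 + 1 = 10.

10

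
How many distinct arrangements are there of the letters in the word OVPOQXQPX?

22680

OVPOQXQPX has 9 letters with O appearing twice, P appearing twice, Q appearing twice, and X appearing twice.
Dividing 9! = 362880 by 2!·2!·2!·2! = 16 for the repeated letters gives 22680.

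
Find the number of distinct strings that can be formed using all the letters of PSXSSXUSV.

7560

The 9 letters of PSXSSXUSV have repeats: S appearing 4 times and X appearing twice.
The number of distinct arrangements is 9!/(4!·2!) = 362880/48 = 7560.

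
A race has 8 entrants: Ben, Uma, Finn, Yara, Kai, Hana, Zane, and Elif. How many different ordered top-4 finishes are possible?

1680

There are 8 choices for 1st place, 7 for 2nd, and so on down to 5 for position 4.
That gives 8 × 7 × 6 × 5 = 1680.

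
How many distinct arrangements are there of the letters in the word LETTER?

The 6 letters of LETTER have repeats: E appearing twice and T appearing twice.
Dividing 6! = 720 by 2!·2! = 4 for the repeated letters gives 180.

180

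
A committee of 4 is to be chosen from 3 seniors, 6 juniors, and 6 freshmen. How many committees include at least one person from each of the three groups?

Total 4-person selections from all 15: C(15,4) = 1365.
Selections missing a whole group: no seniors → C(12,4) = 495; no juniors → C(9,4) = 126; no freshmen → C(9,4) = 126.
Add back selections omitting two groups (i.e. drawn from a single group): C(3,4) + C(6,4) + C(6,4) = 30.
By inclusion–exclusion: 1365 − 747 + 30 = 648.

648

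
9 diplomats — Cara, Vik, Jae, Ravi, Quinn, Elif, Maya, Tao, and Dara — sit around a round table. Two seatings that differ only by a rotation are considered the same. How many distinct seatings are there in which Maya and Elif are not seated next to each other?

30240

All circular seatings of 9 people number (8)! = 40320.
Seatings with Maya beside Elif: treat them as a block with 2 internal orders, giving 2 × (7)! = 10080.
Subtracting, 40320 − 10080 = 30240.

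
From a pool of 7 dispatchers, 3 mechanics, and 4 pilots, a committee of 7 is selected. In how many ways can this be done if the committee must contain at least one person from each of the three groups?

With no constraint there are C(14,7) = 3432 possible selections.
Subtract selections that omit an entire group: no dispatchers → C(7,7) = 1; no mechanics → C(11,7) = 330; no pilots → C(10,7) = 120.
Add back selections omitting two groups (i.e. drawn from a single group): C(7,7) + C(3,7) + C(4,7) = 1.
By inclusion–exclusion: 3432 − 451 + 1 = 2982.

2982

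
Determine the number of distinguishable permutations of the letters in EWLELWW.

EWLELWW has 7 letters with E appearing twice, L appearing twice, and W appearing 3 times.
So there are 7! / (3!·2!·2!) = 210 distinguishable arrangements.

210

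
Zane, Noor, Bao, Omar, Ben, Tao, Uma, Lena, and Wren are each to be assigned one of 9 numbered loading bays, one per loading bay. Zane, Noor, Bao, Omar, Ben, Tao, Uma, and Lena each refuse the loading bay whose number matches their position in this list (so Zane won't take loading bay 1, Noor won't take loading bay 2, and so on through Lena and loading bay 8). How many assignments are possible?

148329

Let Aᵢ (for 1 ≤ i ≤ 8) be the placements that put person i in their forbidden loading bay. Any j of these fix j positions, leaving (9−j)! ways to fill the rest, and there are C(8,j) ways to pick which j.
By inclusion–exclusion, the number of valid placements is Σ_{j=0}^{8} (−1)^j C(8,j)·(9−j)!.
Computing: 362880 − 322560 + 141120 − 40320 + 8400 − 1344 + 168 − 16 + 1 = 148329.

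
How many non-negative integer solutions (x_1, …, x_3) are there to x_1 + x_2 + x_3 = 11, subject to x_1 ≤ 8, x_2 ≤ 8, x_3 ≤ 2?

21

By stars and bars, unrestricted non-negative solutions to x_1+…+x_3 = 11 number C(11+2,2) = 78.
Subtract solutions that violate a single cap (substitute x_i' = x_i − (cap_i+1)): x_1 ≥ 9 gives C(4,2) = 6; x_2 ≥ 9 gives C(4,2) = 6; x_3 ≥ 3 gives C(10,2) = 45. Together 57.
No two caps can be exceeded simultaneously, so the pair terms are all 0.
By inclusion–exclusion the count is 78 − 57 + 0 = 21.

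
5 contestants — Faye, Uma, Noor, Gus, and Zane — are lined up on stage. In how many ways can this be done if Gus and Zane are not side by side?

72

Of the 5! = 120 arrangements, those with Gus and Zane adjacent number 2 × 4! = 48 (treat the pair as a block with 2 internal orders).
Complementary counting: 120 − 48 = 72.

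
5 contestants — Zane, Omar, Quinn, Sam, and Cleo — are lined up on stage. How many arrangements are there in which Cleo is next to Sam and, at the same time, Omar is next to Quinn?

24

Treat {Cleo,Sam} as one block (2 orders) and {Omar,Quinn} as another (2 orders).
That leaves 3 units to arrange: 2 × 2 × 3! = 4 × 6 = 24.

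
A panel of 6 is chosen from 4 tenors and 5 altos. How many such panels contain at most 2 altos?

Split by how many altos are chosen (0 through 2).
Sum: C(5,0)·C(4,6) + C(5,1)·C(4,5) + C(5,2)·C(4,4) = 0 + 0 + 10 = 10.

10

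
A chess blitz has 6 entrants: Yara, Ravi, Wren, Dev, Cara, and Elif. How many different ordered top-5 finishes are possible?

There are 6 choices for 1st place, 5 for 2nd, and so on down to 2 for position 5.
That gives 6 × 5 × 4 × 3 × 2 = 720.

720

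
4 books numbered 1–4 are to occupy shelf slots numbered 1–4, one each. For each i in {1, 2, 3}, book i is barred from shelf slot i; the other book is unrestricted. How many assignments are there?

11

Let Aᵢ (for i ∈ {1, 2, 3}) be the placements that put book i in its forbidden shelf slot. Any j of these fix j positions, leaving (4−j)! ways to fill the rest, and there are C(3,j) ways to pick which j.
By inclusion–exclusion, the number of valid placements is Σ_{j=0}^{3} (−1)^j C(3,j)·(4−j)!.
Computing: 24 − 18 + 6 − 1 = 11.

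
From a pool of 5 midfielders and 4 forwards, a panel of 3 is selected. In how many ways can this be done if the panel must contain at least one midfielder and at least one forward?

Total 3-person selections from all 9: C(9,3) = 84.
Selections missing a whole group: no midfielders → C(4,3) = 4; no forwards → C(5,3) = 10.
Both groups omitted at once is impossible, so 84 − 14 = 70.

70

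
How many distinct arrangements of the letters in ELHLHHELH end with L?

Fix L in the last position and arrange the remaining 8 letters.
Those 8 letters have E appearing twice, H appearing 4 times, and L appearing twice, giving (8)!/(4!·2!·2!) = 420.

420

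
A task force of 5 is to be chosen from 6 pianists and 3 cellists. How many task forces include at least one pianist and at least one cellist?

Unrestricted: C(9,5) = 126 ways to pick any 5 of the 9.
Selections missing a whole group: no pianists → C(3,5) = 0; no cellists → C(6,5) = 6.
Both groups omitted at once is impossible, so 126 − 6 = 120.

120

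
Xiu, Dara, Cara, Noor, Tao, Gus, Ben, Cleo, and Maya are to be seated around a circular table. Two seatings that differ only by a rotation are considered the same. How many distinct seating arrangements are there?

Around a circle, 9 distinct people have 9!/9 = (8)! = 40320 rotationally distinct seatings.

40320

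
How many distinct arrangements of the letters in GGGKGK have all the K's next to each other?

Treat the 2 copies of K as a single block. The multiset to arrange is then {KK, G, G, G, G}, 5 items in all.
That gives (5)!/(4!) = 5 arrangements.

5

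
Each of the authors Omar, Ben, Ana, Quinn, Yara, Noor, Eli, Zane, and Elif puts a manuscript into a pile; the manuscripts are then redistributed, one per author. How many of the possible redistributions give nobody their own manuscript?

133496

Let Aᵢ be the assignments in which author i gets their own manuscript. We want the size of the complement of A₁∪…∪A_9.
By inclusion–exclusion this is Σ_{j=0}^{9} (−1)^j C(9,j)·(9−j)!.
Computing: 362880 − 362880 + 181440 − 60480 + 15120 − 3024 + 504 − 72 + 9 − 1 = 133496.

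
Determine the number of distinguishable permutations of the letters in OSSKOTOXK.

OSSKOTOXK has 9 letters with K appearing twice, O appearing 3 times, and S appearing twice.
The number of distinct arrangements is 9!/(3!·2!·2!) = 362880/24 = 15120.

15120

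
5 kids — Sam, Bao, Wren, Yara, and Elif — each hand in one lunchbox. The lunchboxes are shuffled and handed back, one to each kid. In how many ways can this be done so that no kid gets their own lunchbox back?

44

Let Aᵢ be the assignments in which kid i gets their own lunchbox. We want the size of the complement of A₁∪…∪A_5.
By inclusion–exclusion this is Σ_{j=0}^{5} (−1)^j C(5,j)·(5−j)!.
Computing: 120 − 120 + 60 − 20 + 5 − 1 = 44.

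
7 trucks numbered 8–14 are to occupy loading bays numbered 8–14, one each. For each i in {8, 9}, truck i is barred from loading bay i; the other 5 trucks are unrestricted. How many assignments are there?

Let Aᵢ (for i ∈ {8, 9}) be the placements that put truck i in its forbidden loading bay. Any j of these fix j positions, leaving (7−j)! ways to fill the rest, and there are C(2,j) ways to pick which j.
By inclusion–exclusion, the number of valid placements is Σ_{j=0}^{2} (−1)^j C(2,j)·(7−j)!.
Computing: 5040 − 1440 + 120 = 3720.

3720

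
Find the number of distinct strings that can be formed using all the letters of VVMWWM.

Letter multiplicities in VVMWWM: M×2, V×2, W×2.
The number of distinct arrangements is 6!/(2!·2!·2!) = 720/8 = 90.

90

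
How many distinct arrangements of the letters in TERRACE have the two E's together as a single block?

360

Treat the 2 copies of E as a single block. The multiset to arrange is then {EE, A, C, R, R, T}, 6 items in all.
That gives (6)!/(2!) = 360 arrangements.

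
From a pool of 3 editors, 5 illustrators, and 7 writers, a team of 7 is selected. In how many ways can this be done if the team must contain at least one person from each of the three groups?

5516

With no constraint there are C(15,7) = 6435 possible selections.
Selections missing a whole group: no editors → C(12,7) = 792; no illustrators → C(10,7) = 120; no writers → C(8,7) = 8.
Add back selections omitting two groups (i.e. drawn from a single group): C(3,7) + C(5,7) + C(7,7) = 1.
By inclusion–exclusion: 6435 − 920 + 1 = 5516.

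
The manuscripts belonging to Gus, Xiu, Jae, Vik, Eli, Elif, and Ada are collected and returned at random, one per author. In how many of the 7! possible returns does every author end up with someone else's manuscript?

1854

This is the derangement count D_7: permutations of 7 items with no fixed point.
By inclusion–exclusion this is Σ_{j=0}^{7} (−1)^j C(7,j)·(7−j)!.
Computing: 5040 − 5040 + 2520 − 840 + 210 − 42 + 7 − 1 = 1854.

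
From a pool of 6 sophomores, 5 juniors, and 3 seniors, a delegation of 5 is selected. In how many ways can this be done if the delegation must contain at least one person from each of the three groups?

1365

Unrestricted: C(14,5) = 2002 ways to pick any 5 of the 14.
Subtract selections that omit an entire group: no sophomores → C(8,5) = 56; no juniors → C(9,5) = 126; no seniors → C(11,5) = 462.
Add back selections omitting two groups (i.e. drawn from a single group): C(6,5) + C(5,5) + C(3,5) = 7.
By inclusion–exclusion: 2002 − 644 + 7 = 1365.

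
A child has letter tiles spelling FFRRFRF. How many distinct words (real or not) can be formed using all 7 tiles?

Letter multiplicities in FFRRFRF: F×4, R×3.
So there are 7! / (4!·3!) = 35 distinguishable arrangements.

35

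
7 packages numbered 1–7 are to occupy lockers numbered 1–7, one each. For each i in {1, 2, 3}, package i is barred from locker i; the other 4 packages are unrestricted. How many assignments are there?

3216

Let Aᵢ (for i ∈ {1, 2, 3}) be the placements that put package i in its forbidden locker. Any j of these fix j positions, leaving (7−j)! ways to fill the rest, and there are C(3,j) ways to pick which j.
By inclusion–exclusion, the number of valid placements is Σ_{j=0}^{3} (−1)^j C(3,j)·(7−j)!.
Computing: 5040 − 2160 + 360 − 24 = 3216.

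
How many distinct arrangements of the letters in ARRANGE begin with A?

With the first slot taken by A, it remains to arrange the other 6 letters (RRANGE).
Those 6 letters have R appearing twice, giving (6)!/(2!) = 360.

360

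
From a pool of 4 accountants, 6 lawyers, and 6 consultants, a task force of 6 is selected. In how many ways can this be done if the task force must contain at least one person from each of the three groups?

Total 6-person selections from all 16: C(16,6) = 8008.
Subtract selections that omit an entire group: no accountants → C(12,6) = 924; no lawyers → C(10,6) = 210; no consultants → C(10,6) = 210.
Add back selections omitting two groups (i.e. drawn from a single group): C(4,6) + C(6,6) + C(6,6) = 2.
By inclusion–exclusion: 8008 − 1344 + 2 = 6666.

6666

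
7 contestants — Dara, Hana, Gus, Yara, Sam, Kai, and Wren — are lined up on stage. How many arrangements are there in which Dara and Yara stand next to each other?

1440

Treat {Dara, Yara} as a single unit. There are 6 units to order, and the pair itself can be ordered 2 ways.
That gives 2 × 6! = 2 × 720 = 1440.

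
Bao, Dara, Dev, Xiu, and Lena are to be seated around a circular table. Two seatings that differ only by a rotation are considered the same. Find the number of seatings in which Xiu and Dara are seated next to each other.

12

Treat {Xiu, Dara} as one unit (2 internal orders) and seat the resulting 4 units around the table: (3)! circular arrangements.
So 2 × (3)! = 2 × 6 = 12.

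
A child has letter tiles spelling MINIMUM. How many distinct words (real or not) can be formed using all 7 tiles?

MINIMUM has 7 letters with I appearing twice and M appearing 3 times.
The number of distinct arrangements is 7!/(3!·2!) = 5040/12 = 420.

420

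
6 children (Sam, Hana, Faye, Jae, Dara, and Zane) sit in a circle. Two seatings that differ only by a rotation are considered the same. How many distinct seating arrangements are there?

120

Fix one person's seat to break rotational symmetry; the remaining 5 people can be arranged in (5)! = 120 ways.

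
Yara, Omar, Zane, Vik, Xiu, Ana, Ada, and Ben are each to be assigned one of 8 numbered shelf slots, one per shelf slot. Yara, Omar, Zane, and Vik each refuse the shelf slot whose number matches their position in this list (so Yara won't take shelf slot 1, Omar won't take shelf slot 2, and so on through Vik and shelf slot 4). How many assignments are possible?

24024

Let Aᵢ (for 1 ≤ i ≤ 4) be the placements that put person i in their forbidden shelf slot. Any j of these fix j positions, leaving (8−j)! ways to fill the rest, and there are C(4,j) ways to pick which j.
By inclusion–exclusion, the number of valid placements is Σ_{j=0}^{4} (−1)^j C(4,j)·(8−j)!.
Computing: 40320 − 20160 + 4320 − 480 + 24 = 24024.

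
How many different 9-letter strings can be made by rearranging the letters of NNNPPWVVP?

5040

Letter multiplicities in NNNPPWVVP: N×3, P×3, V×2, W×1.
The number of distinct arrangements is 9!/(3!·3!·2!) = 362880/72 = 5040.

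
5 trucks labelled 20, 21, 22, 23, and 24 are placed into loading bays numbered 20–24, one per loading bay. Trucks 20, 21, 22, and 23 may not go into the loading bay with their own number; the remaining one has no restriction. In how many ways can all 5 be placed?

Let Aᵢ (for 20 ≤ i ≤ 23) be the placements that put truck i in its forbidden loading bay. Any j of these fix j positions, leaving (5−j)! ways to fill the rest, and there are C(4,j) ways to pick which j.
By inclusion–exclusion, the number of valid placements is Σ_{j=0}^{4} (−1)^j C(4,j)·(5−j)!.
Computing: 120 − 96 + 36 − 8 + 1 = 53.

53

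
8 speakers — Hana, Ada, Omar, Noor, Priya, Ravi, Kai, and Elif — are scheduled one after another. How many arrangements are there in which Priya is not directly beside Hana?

Of the 8! = 40320 arrangements, those with Priya and Hana adjacent number 2 × 7! = 10080 (treat the pair as a block with 2 internal orders).
Complementary counting: 40320 − 10080 = 30240.

30240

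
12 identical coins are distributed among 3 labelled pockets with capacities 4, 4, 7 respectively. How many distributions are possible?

10

Without the upper bounds there are C(14,2) = 91 ways to split 12 among 3 pockets.
Subtract solutions that violate a single cap (substitute x_i' = x_i − (cap_i+1)): x_1 ≥ 5 gives C(9,2) = 36; x_2 ≥ 5 gives C(9,2) = 36; x_3 ≥ 8 gives C(6,2) = 15. Together 87.
Add back pairs where two caps are both exceeded: 6 + 0 + 0 = 6.
By inclusion–exclusion the count is 91 − 87 + 6 = 10.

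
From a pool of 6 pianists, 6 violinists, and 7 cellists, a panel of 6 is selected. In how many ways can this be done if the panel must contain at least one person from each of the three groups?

With no constraint there are C(19,6) = 27132 possible selections.
Subtract selections that omit an entire group: no pianists → C(13,6) = 1716; no violinists → C(13,6) = 1716; no cellists → C(12,6) = 924.
Add back selections omitting two groups (i.e. drawn from a single group): C(6,6) + C(6,6) + C(7,6) = 9.
By inclusion–exclusion: 27132 − 4356 + 9 = 22785.

22785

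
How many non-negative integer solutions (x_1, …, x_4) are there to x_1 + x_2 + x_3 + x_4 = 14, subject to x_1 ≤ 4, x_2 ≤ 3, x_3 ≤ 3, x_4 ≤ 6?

10

By stars and bars, unrestricted non-negative solutions to x_1+…+x_4 = 14 number C(14+3,3) = 680.
Subtract solutions that violate a single cap (substitute x_i' = x_i − (cap_i+1)): x_1 ≥ 5 gives C(12,3) = 220; x_2 ≥ 4 gives C(13,3) = 286; x_3 ≥ 4 gives C(13,3) = 286; x_4 ≥ 7 gives C(10,3) = 120. Together 912.
Add back pairs where two caps are both exceeded: 56 + 56 + 10 + 84 + 20 + 20 = 246.
Subtract triples: 4 + 0 + 0 + 0 = 4.
By inclusion–exclusion the count is 680 − 912 + 246 − 4 = 10.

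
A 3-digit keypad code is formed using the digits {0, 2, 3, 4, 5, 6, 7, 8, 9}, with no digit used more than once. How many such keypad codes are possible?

With no repetition, fill the 3 digits in order: 9 choices, then 8, down to 7.
That product is 9 × 8 × 7 = 504.

504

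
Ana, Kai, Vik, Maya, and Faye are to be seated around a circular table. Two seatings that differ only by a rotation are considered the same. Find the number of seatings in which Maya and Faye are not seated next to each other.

12

All circular seatings of 5 people number (4)! = 24.
Those with Maya next to Faye: fuse the pair into one unit and seat 4 units around a circle — 2·(3)! = 12.
Subtracting, 24 − 12 = 12.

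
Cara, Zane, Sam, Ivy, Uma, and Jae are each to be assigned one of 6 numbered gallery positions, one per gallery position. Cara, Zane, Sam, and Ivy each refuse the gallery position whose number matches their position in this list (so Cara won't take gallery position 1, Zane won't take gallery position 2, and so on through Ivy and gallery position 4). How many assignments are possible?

Let Aᵢ (for 1 ≤ i ≤ 4) be the placements that put person i in their forbidden gallery position. Any j of these fix j positions, leaving (6−j)! ways to fill the rest, and there are C(4,j) ways to pick which j.
By inclusion–exclusion, the number of valid placements is Σ_{j=0}^{4} (−1)^j C(4,j)·(6−j)!.
Computing: 720 − 480 + 144 − 24 + 2 = 362.

362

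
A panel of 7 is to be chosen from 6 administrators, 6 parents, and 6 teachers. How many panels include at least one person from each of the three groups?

Unrestricted: C(18,7) = 31824 ways to pick any 7 of the 18.
Selections missing a whole group: no administrators → C(12,7) = 792; no parents → C(12,7) = 792; no teachers → C(12,7) = 792.
Add back selections omitting two groups (i.e. drawn from a single group): C(6,7) + C(6,7) + C(6,7) = 0.
By inclusion–exclusion: 31824 − 2376 + 0 = 29448.

29448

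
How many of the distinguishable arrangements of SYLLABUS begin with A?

1260

Fix A in the first position and arrange the remaining 7 letters.
Those 7 letters have L appearing twice and S appearing twice, giving (7)!/(2!·2!) = 1260.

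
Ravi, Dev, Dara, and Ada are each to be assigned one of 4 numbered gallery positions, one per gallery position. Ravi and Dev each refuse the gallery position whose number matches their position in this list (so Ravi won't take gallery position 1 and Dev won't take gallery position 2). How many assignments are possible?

14

Let Aᵢ (for i ∈ {1, 2}) be the placements that put person i in their forbidden gallery position. Any j of these fix j positions, leaving (4−j)! ways to fill the rest, and there are C(2,j) ways to pick which j.
By inclusion–exclusion, the number of valid placements is Σ_{j=0}^{2} (−1)^j C(2,j)·(4−j)!.
Computing: 24 − 12 + 2 = 14.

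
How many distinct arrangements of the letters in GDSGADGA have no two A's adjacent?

1260

Total arrangements of GDSGADGA: 8!/(3!·2!·2!) = 1680.
If the two A's are adjacent, glue them into one block, leaving 7 items to arrange: (7)!/(3!·2!) = 420 ways.
Subtracting, 1680 − 420 = 1260 arrangements keep the A's apart.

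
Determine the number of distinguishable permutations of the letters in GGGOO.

10

Letter multiplicities in GGGOO: G×3, O×2.
So there are 5! / (3!·2!) = 10 distinguishable arrangements.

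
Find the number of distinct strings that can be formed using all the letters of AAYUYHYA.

AAYUYHYA has 8 letters with A appearing 3 times and Y appearing 3 times.
The number of distinct arrangements is 8!/(3!·3!) = 40320/36 = 1120.

1120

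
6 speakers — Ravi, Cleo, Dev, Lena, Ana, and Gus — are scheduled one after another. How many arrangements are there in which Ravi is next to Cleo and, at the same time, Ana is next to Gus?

96

Treat {Ravi,Cleo} as one block (2 orders) and {Ana,Gus} as another (2 orders).
That leaves 4 units to arrange: 2 × 2 × 4! = 4 × 24 = 96.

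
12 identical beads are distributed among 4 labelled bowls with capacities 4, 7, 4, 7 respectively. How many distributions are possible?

Ignoring the caps, the number of non-negative solutions to x_1+…+x_4 = 12 is C(15,3) = 455.
Subtract solutions that violate a single cap (substitute x_i' = x_i − (cap_i+1)): x_1 ≥ 5 gives C(10,3) = 120; x_2 ≥ 8 gives C(7,3) = 35; x_3 ≥ 5 gives C(10,3) = 120; x_4 ≥ 8 gives C(7,3) = 35. Together 310.
Add back pairs where two caps are both exceeded: 0 + 10 + 0 + 0 + 0 + 0 = 10.
By inclusion–exclusion the count is 455 − 310 + 10 = 155.

155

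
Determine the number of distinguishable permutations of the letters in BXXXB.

BXXXB has 5 letters with B appearing twice and X appearing 3 times.
So there are 5! / (3!·2!) = 10 distinguishable arrangements.

10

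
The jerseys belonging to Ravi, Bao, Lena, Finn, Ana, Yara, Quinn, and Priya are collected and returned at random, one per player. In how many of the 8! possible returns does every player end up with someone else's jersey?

14833

Count assignments avoiding every fixed point. For any j of the 8 players fixed to their old jersey, the other 8−j can be arranged in (8−j)! ways.
By inclusion–exclusion this is Σ_{j=0}^{8} (−1)^j C(8,j)·(8−j)!.
Computing: 40320 − 40320 + 20160 − 6720 + 1680 − 336 + 56 − 8 + 1 = 14833.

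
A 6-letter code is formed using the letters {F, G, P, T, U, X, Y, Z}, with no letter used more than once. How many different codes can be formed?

With no repetition, fill the 6 letters in order: 8 choices, then 7, down to 3.
That product is 8 × 7 × 6 × 5 × 4 × 3 = 20160.

20160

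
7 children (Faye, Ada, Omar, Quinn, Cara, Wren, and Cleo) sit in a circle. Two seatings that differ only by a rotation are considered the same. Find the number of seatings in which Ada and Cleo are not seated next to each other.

480

Without the restriction there are (6)! = 720 seatings.
Seatings with Ada beside Cleo: treat them as a block with 2 internal orders, giving 2 × (5)! = 240.
Subtracting, 720 − 240 = 480.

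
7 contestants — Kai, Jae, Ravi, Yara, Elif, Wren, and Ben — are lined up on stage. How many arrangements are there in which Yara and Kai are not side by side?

3600

Of the 7! = 5040 arrangements, those with Yara and Kai adjacent number 2 × 6! = 1440 (treat the pair as a block with 2 internal orders).
Complementary counting: 5040 − 1440 = 3600.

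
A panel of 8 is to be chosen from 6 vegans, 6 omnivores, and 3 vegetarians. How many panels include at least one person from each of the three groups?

With no constraint there are C(15,8) = 6435 possible selections.
Subtract selections that omit an entire group: no vegans → C(9,8) = 9; no omnivores → C(9,8) = 9; no vegetarians → C(12,8) = 495.
Add back selections omitting two groups (i.e. drawn from a single group): C(6,8) + C(6,8) + C(3,8) = 0.
By inclusion–exclusion: 6435 − 513 + 0 = 5922.

5922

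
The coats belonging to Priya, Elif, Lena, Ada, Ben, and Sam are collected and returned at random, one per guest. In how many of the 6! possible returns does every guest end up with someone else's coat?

Let Aᵢ be the assignments in which guest i gets their own coat. We want the size of the complement of A₁∪…∪A_6.
By inclusion–exclusion this is Σ_{j=0}^{6} (−1)^j C(6,j)·(6−j)!.
Computing: 720 − 720 + 360 − 120 + 30 − 6 + 1 = 265.

265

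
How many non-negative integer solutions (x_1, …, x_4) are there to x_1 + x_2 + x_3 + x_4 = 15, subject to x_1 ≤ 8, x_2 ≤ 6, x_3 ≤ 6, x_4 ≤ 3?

Without the upper bounds there are C(18,3) = 816 ways to split 15 among 4 variables.
Subtract solutions that violate a single cap (substitute x_i' = x_i − (cap_i+1)): x_1 ≥ 9 gives C(9,3) = 84; x_2 ≥ 7 gives C(11,3) = 165; x_3 ≥ 7 gives C(11,3) = 165; x_4 ≥ 4 gives C(14,3) = 364. Together 778.
Add back pairs where two caps are both exceeded: 0 + 0 + 10 + 4 + 35 + 35 = 84.
By inclusion–exclusion the count is 816 − 778 + 84 = 122.

122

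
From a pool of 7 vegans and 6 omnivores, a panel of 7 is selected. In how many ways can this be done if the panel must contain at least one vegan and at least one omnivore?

Unrestricted: C(13,7) = 1716 ways to pick any 7 of the 13.
Selections missing a whole group: no vegans → C(6,7) = 0; no omnivores → C(7,7) = 1.
Both groups omitted at once is impossible, so 1716 − 1 = 1715.

1715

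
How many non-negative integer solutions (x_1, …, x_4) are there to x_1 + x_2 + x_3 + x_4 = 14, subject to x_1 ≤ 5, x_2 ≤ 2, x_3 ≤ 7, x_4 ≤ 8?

98

By stars and bars, unrestricted non-negative solutions to x_1+…+x_4 = 14 number C(14+3,3) = 680.
Subtract solutions that violate a single cap (substitute x_i' = x_i − (cap_i+1)): x_1 ≥ 6 gives C(11,3) = 165; x_2 ≥ 3 gives C(14,3) = 364; x_3 ≥ 8 gives C(9,3) = 84; x_4 ≥ 9 gives C(8,3) = 56. Together 669.
Add back pairs where two caps are both exceeded: 56 + 1 + 0 + 20 + 10 + 0 = 87.
By inclusion–exclusion the count is 680 − 669 + 87 = 98.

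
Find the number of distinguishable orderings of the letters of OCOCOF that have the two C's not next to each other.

40

Total arrangements of OCOCOF: 6!/(3!·2!) = 60.
Arrangements with the C's together: treat CC as one letter, giving (5)!/(3!) = 20.
Subtracting, 60 − 20 = 40 arrangements keep the C's apart.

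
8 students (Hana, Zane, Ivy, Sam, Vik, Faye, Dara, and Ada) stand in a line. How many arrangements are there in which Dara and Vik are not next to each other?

Of the 8! = 40320 arrangements, those with Dara and Vik adjacent number 2 × 7! = 10080 (treat the pair as a block with 2 internal orders).
So 40320 − 10080 = 30240 arrangements keep them apart.

30240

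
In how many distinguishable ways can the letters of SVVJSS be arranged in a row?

Letter multiplicities in SVVJSS: J×1, S×3, V×2.
The number of distinct arrangements is 6!/(3!·2!) = 720/12 = 60.

60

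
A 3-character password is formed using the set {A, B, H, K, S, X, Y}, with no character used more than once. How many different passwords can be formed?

Choose and order 3 of the 7 symbols: the first character has 7 options, the next 6, then 5.
7 × 6 × 5 = 210.

210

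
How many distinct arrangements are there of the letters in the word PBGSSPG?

PBGSSPG has 7 letters with G appearing twice, P appearing twice, and S appearing twice.
The number of distinct arrangements is 7!/(2!·2!·2!) = 5040/8 = 630.

630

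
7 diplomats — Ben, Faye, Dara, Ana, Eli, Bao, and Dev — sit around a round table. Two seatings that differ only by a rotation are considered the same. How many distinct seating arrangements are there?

720

Fix one person's seat to break rotational symmetry; the remaining 6 people can be arranged in (6)! = 720 ways.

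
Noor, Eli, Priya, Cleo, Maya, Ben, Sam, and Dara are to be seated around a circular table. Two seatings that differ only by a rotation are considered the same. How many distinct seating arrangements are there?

Fix one person's seat to break rotational symmetry; the remaining 7 people can be arranged in (7)! = 5040 ways.

5040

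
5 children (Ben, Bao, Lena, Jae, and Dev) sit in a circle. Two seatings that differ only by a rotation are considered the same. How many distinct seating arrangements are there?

24

Seat Ben anywhere (absorbing the rotational symmetry), then permute the other 4: (4)! = 24.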